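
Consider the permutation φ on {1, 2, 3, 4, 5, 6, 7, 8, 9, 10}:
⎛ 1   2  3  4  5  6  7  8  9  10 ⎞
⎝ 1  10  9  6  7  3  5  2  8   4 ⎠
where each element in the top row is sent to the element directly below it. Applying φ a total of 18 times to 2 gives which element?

Tracing 2 → 10 → … returns to 2 after 7 steps, so 2 lies in a 7-cycle (2 10 4 6 3 9 8).
On a 7-cycle, φ^7 is the identity, so φ^18 = φ^4 there (18 ≡ 4 mod 7).
Advancing 4 steps from 2: 2 → 10 → 4 → 6 → 3.

3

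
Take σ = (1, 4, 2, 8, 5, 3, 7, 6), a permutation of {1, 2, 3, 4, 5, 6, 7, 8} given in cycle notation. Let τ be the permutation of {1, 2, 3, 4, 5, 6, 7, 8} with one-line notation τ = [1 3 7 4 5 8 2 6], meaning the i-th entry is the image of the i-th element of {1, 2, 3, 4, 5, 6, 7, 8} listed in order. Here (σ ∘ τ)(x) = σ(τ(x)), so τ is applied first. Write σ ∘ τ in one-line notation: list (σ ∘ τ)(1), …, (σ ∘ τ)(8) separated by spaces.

4 7 6 2 3 5 8 1

(σ ∘ τ)(x) = σ(τ(x)). Computing each image: σ(τ(1)) = σ(1) = 4, σ(τ(2)) = σ(3) = 7, σ(τ(3)) = σ(7) = 6, σ(τ(4)) = σ(4) = 2, σ(τ(5)) = σ(5) = 3, σ(τ(6)) = σ(8) = 5, σ(τ(7)) = σ(2) = 8, σ(τ(8)) = σ(6) = 1.
Hence σ ∘ τ = [4 7 6 2 3 5 8 1].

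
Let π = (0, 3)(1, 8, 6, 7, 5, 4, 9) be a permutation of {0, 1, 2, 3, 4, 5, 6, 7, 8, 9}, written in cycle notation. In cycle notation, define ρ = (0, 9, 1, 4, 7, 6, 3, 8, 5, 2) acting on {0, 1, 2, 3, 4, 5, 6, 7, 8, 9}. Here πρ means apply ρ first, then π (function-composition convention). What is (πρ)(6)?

ρ(6) = 3, then π(3) = 0; composing gives (πρ)(6) = 0.

0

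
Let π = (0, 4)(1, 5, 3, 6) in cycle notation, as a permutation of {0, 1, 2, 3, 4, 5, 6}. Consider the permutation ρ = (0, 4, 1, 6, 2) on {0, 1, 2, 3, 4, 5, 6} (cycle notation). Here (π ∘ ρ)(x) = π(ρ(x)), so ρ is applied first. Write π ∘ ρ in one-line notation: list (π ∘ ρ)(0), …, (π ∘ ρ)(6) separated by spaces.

0 1 4 6 5 3 2

(π ∘ ρ)(x) = π(ρ(x)). Computing each image: π(ρ(0)) = π(4) = 0, π(ρ(1)) = π(6) = 1, π(ρ(2)) = π(0) = 4, π(ρ(3)) = π(3) = 6, π(ρ(4)) = π(1) = 5, π(ρ(5)) = π(5) = 3, π(ρ(6)) = π(2) = 2.
Hence π ∘ ρ = [0 1 4 6 5 3 2].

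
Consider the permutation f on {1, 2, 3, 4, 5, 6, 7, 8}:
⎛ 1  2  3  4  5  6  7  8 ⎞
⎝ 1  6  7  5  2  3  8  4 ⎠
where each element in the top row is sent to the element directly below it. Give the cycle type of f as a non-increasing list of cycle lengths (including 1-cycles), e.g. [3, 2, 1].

[7, 1]

The disjoint cycles are (1)(2, 6, 3, 7, 8, 4, 5), with lengths 7, 1 in non-increasing order.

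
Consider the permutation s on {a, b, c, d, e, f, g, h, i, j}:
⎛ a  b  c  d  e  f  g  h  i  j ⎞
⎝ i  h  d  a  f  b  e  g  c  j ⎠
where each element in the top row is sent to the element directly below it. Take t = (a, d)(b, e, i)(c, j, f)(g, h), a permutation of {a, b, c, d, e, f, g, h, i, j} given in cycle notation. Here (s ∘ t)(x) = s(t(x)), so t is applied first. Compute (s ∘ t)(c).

j

(s ∘ t)(c) = s(t(c)). t(c) = j, then s(j) = j. So (s ∘ t)(c) = j.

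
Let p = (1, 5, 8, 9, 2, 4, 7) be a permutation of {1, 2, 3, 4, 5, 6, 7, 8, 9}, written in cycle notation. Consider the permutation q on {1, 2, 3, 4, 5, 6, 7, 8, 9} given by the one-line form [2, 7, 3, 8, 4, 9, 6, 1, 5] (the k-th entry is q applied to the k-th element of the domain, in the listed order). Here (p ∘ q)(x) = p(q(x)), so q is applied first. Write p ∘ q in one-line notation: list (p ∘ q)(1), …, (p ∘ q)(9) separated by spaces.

4 1 3 9 7 2 6 5 8

(p ∘ q)(x) = p(q(x)). Computing each image: p(q(1)) = p(2) = 4, p(q(2)) = p(7) = 1, p(q(3)) = p(3) = 3, p(q(4)) = p(8) = 9, p(q(5)) = p(4) = 7, p(q(6)) = p(9) = 2, p(q(7)) = p(6) = 6, p(q(8)) = p(1) = 5, p(q(9)) = p(5) = 8.
Hence p ∘ q = [4 1 3 9 7 2 6 5 8].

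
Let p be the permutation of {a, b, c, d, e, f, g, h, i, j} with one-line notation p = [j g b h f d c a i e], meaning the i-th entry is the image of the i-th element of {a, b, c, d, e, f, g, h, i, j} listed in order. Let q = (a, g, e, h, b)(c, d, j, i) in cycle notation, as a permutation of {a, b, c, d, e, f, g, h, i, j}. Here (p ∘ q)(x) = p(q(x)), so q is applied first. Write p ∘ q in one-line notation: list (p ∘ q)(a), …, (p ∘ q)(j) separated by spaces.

c j h e a d f g b i

(p ∘ q)(x) = p(q(x)). Computing each image: p(q(a)) = p(g) = c, p(q(b)) = p(a) = j, p(q(c)) = p(d) = h, p(q(d)) = p(j) = e, p(q(e)) = p(h) = a, p(q(f)) = p(f) = d, p(q(g)) = p(e) = f, p(q(h)) = p(b) = g, p(q(i)) = p(c) = b, p(q(j)) = p(i) = i.
Hence p ∘ q = [c j h e a d f g b i].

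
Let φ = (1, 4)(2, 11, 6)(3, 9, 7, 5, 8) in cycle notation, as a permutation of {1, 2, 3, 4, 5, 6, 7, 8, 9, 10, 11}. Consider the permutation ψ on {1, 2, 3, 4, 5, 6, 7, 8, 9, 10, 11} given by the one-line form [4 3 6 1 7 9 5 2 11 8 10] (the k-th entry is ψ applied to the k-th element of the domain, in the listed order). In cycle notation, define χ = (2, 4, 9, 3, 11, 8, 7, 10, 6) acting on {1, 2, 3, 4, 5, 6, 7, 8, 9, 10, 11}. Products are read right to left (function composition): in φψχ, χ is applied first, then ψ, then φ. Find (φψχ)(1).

Apply the permutations in order: χ(1) = 1, then ψ(1) = 4, then φ(4) = 1. So (φψχ)(1) = 1.

1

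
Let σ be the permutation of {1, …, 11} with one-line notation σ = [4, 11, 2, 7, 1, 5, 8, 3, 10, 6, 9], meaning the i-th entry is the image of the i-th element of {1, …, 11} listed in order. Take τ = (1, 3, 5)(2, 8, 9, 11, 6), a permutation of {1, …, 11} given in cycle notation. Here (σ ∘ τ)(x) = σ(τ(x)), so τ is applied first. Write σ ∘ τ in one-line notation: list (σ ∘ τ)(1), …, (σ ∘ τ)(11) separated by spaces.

(σ ∘ τ)(x) = σ(τ(x)). Computing each image: σ(τ(1)) = σ(3) = 2, σ(τ(2)) = σ(8) = 3, σ(τ(3)) = σ(5) = 1, σ(τ(4)) = σ(4) = 7, σ(τ(5)) = σ(1) = 4, σ(τ(6)) = σ(2) = 11, σ(τ(7)) = σ(7) = 8, σ(τ(8)) = σ(9) = 10, σ(τ(9)) = σ(11) = 9, σ(τ(10)) = σ(10) = 6, σ(τ(11)) = σ(6) = 5.
Hence σ ∘ τ = [2 3 1 7 4 11 8 10 9 6 5].

2 3 1 7 4 11 8 10 9 6 5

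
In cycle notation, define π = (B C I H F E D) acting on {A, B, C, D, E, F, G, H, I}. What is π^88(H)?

B

H lies in the 7-cycle (B C I H F E D).
On a 7-cycle, π^7 is the identity, so π^88 = π^4 there (88 ≡ 4 mod 7).
Stepping 4 places around the cycle: H → F → E → D → B.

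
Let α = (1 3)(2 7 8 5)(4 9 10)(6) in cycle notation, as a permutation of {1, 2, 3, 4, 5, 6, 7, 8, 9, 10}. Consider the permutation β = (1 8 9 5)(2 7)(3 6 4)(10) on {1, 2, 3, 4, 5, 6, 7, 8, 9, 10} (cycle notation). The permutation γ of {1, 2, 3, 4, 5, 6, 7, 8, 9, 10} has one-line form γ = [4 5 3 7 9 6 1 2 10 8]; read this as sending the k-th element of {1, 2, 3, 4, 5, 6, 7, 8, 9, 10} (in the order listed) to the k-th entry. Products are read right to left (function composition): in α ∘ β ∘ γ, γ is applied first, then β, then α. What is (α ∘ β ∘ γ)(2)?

(α ∘ β ∘ γ)(2) = α(β(γ(2))). γ(2) = 5, then β(5) = 1, then α(1) = 3, so the result is 3.

3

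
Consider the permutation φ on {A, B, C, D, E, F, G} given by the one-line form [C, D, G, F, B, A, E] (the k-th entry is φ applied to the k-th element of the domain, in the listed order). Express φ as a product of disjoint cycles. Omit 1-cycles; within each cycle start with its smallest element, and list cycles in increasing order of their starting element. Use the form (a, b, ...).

Start at A and follow images: A → C → G → E → B → D → F → A, giving the cycle (A, C, G, E, B, D, F).
Repeating from the next unused element and collecting all non-trivial cycles gives (A, C, G, E, B, D, F).

(A, C, G, E, B, D, F)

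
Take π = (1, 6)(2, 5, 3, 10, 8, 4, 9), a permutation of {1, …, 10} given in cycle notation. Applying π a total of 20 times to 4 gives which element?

8

4 lies in the 7-cycle (2, 5, 3, 10, 8, 4, 9).
On a 7-cycle, π^7 is the identity, so π^20 = π^6 there (20 ≡ 6 mod 7).
Advancing 6 steps from 4: 4 → 9 → 2 → 5 → 3 → 10 → 8.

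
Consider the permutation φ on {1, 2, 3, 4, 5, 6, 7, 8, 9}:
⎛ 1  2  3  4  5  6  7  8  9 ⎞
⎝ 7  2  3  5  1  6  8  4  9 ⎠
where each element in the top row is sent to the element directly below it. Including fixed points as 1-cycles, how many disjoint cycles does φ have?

5

The cycle decomposition is (1, 7, 8, 4, 5)(2)(3)(6)(9), which has 5 cycles (counting 1-cycles).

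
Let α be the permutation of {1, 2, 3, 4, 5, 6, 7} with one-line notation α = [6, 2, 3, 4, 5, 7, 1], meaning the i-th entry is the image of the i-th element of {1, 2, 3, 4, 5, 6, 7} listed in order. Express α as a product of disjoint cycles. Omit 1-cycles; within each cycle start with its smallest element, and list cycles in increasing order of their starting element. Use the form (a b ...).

(1 6 7)

Iterating α from 1 gives 1 → 6 → 7 → 1; that is the 3-cycle (1 6 7).
Continuing from each remaining unvisited element yields (1 6 7).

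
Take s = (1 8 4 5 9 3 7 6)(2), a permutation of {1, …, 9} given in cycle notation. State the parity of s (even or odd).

odd

The cycle lengths are 8, 1.
A cycle of length ℓ contributes ℓ−1 transpositions, so s is a product of 7 transpositions — odd.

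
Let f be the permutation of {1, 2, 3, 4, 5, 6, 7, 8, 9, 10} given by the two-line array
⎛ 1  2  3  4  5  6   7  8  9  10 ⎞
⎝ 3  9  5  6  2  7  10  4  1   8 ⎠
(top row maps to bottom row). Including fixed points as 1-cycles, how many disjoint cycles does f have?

The cycle decomposition is (1, 3, 5, 2, 9)(4, 6, 7, 10, 8), which has 2 cycles (counting 1-cycles).

2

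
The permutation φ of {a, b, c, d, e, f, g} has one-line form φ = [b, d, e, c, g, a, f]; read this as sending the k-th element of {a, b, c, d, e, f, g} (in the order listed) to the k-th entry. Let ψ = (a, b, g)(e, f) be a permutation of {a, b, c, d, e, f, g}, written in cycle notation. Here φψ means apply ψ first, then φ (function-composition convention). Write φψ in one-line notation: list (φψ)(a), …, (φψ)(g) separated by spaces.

d f e c a g b

Chase each element through ψ then φ: a → b → d; b → g → f; c → c → e; d → d → c; e → f → a; f → e → g; g → a → b.
So φψ in one-line form is d f e c a g b.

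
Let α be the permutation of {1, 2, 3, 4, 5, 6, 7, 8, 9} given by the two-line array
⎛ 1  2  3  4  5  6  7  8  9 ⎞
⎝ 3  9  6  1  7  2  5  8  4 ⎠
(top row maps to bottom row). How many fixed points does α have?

1

The fixed points (elements with α(x) = x) are {8}, so there is 1.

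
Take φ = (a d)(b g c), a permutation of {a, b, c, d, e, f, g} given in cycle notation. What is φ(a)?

d

In the cycle (a d), a is followed by d, so φ(a) = d.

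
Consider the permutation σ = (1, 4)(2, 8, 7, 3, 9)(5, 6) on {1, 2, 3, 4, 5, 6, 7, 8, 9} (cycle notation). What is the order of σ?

The disjoint cycles have lengths 5, 2, 2.
The order is lcm(5, 2, 2) = 10.

10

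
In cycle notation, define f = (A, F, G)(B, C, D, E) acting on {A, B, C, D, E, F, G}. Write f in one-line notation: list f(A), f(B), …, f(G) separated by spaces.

F C D E B G A

Reading each image from the cycles: A→F, B→C, C→D, D→E, E→B, F→G, G→A.
Listing these in domain order gives F C D E B G A.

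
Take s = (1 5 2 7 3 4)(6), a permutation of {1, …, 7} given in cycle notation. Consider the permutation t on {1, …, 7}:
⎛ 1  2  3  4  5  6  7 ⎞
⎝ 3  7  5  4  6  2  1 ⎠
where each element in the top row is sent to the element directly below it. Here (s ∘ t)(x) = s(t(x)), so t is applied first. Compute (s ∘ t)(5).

First apply t: t(5) = 6, then s(6) = 6. Thus (s ∘ t)(5) = 6.

6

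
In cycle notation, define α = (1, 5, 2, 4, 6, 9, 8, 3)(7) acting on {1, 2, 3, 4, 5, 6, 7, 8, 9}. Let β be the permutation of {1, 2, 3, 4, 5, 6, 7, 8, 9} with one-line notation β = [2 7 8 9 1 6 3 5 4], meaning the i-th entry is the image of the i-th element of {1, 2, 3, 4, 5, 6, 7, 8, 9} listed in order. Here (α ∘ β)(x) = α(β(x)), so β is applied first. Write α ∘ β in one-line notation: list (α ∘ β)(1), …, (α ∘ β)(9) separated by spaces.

4 7 3 8 5 9 1 2 6

For each element, apply β then α: 1 → 2 → 4; 2 → 7 → 7; 3 → 8 → 3; 4 → 9 → 8; 5 → 1 → 5; 6 → 6 → 9; 7 → 3 → 1; 8 → 5 → 2; 9 → 4 → 6.
Collecting the images, α ∘ β = [4 7 3 8 5 9 1 2 6].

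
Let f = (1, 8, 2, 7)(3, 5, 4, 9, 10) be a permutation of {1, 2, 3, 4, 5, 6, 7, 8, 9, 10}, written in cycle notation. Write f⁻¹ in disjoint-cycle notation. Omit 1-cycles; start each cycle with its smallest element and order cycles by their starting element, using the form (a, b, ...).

If f sends a → b within a cycle, f⁻¹ sends b → a; equivalently, reverse each cycle.
Reversing each cycle of f and rotating so the smallest element leads gives (1, 7, 2, 8)(3, 10, 9, 4, 5).

(1, 7, 2, 8)(3, 10, 9, 4, 5)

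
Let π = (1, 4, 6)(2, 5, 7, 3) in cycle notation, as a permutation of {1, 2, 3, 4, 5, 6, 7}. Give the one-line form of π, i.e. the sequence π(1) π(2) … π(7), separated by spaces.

4 5 2 6 7 1 3

Image by image: 1→4, 2→5, 3→2, 4→6, 5→7, 6→1, 7→3.
So the one-line form is 4 5 2 6 7 1 3.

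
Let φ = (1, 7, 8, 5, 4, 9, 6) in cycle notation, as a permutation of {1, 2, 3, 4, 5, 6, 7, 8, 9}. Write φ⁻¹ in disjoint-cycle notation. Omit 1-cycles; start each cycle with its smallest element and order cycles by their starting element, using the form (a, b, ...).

(1, 6, 9, 4, 5, 8, 7)

Inverting a permutation written in cycle notation just reverses the order within every cycle.
After reversing and putting each cycle's least element first, φ⁻¹ = (1, 6, 9, 4, 5, 8, 7).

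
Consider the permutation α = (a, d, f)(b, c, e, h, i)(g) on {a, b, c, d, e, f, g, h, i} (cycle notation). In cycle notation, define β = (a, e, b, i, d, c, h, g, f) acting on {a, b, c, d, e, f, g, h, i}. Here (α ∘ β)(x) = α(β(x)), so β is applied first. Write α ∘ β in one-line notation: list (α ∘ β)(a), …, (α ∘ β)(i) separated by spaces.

h b i e c d a g f

For each element, apply β then α: a → e → h; b → i → b; c → h → i; d → c → e; e → b → c; f → a → d; g → f → a; h → g → g; i → d → f.
Collecting the images, α ∘ β = [h b i e c d a g f].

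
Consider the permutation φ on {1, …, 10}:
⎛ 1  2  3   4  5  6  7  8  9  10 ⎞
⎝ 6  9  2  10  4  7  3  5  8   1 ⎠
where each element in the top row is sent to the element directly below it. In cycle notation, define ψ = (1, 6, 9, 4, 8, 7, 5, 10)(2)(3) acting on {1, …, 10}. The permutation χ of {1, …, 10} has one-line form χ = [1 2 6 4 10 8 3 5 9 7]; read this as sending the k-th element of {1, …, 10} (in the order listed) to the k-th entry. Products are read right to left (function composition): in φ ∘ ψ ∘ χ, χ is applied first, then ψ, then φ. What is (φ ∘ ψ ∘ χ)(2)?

(φ ∘ ψ ∘ χ)(2) = φ(ψ(χ(2))). χ(2) = 2, then ψ(2) = 2, then φ(2) = 9, so the result is 9.

9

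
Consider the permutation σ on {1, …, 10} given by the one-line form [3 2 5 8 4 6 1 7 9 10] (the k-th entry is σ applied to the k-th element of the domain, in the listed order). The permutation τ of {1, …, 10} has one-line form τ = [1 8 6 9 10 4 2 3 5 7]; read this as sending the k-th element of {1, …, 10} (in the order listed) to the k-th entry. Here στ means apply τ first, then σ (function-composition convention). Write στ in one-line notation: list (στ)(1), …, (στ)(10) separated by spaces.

3 7 6 9 10 8 2 5 4 1

(στ)(x) = σ(τ(x)). Computing each image: σ(τ(1)) = σ(1) = 3, σ(τ(2)) = σ(8) = 7, σ(τ(3)) = σ(6) = 6, σ(τ(4)) = σ(9) = 9, σ(τ(5)) = σ(10) = 10, σ(τ(6)) = σ(4) = 8, σ(τ(7)) = σ(2) = 2, σ(τ(8)) = σ(3) = 5, σ(τ(9)) = σ(5) = 4, σ(τ(10)) = σ(7) = 1.
Hence στ = [3 7 6 9 10 8 2 5 4 1].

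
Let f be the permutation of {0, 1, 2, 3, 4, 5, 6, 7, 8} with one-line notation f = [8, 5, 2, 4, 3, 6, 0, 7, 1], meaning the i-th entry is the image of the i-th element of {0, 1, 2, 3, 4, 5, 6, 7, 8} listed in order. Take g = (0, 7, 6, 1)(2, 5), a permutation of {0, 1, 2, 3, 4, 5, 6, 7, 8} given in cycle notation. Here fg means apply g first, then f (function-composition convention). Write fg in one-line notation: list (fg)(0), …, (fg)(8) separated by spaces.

7 8 6 4 3 2 5 0 1

Chase each element through g then f: 0 → 7 → 7; 1 → 0 → 8; 2 → 5 → 6; 3 → 3 → 4; 4 → 4 → 3; 5 → 2 → 2; 6 → 1 → 5; 7 → 6 → 0; 8 → 8 → 1.
So fg in one-line form is 7 8 6 4 3 2 5 0 1.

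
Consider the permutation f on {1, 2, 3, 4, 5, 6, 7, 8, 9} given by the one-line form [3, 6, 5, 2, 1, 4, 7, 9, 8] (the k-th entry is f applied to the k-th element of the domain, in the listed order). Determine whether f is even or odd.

odd

In disjoint-cycle form the cycle lengths are 3, 3, 2, 1.
A cycle is odd iff its length is even; f has 1 even-length cycle, so sgn(f) = (−1)^1 and f is odd.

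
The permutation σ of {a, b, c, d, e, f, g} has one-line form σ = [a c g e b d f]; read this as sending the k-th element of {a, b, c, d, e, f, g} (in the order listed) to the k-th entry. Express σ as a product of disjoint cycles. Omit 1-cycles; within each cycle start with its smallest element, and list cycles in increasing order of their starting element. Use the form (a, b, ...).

(b, c, g, f, d, e)

Iterating σ from b gives b → c → g → f → d → e → b; that is the 6-cycle (b, c, g, f, d, e).
Repeating from the next unused element and collecting all non-trivial cycles gives (b, c, g, f, d, e).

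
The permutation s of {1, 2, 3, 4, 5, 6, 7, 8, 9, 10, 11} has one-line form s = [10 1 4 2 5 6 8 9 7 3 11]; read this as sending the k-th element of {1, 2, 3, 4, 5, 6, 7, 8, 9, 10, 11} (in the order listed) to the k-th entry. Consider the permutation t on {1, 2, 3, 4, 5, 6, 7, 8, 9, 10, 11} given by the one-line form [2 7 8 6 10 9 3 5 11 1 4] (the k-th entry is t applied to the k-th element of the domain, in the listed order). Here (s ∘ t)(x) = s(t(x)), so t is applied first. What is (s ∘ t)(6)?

7

First apply t: t(6) = 9, then s(9) = 7. Thus (s ∘ t)(6) = 7.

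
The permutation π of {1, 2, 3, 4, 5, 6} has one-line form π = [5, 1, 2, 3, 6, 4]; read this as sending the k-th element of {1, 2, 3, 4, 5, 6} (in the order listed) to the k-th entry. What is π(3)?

3 is element number 3 of the domain, and entry number 3 of the one-line form is 2, so π(3) = 2.

2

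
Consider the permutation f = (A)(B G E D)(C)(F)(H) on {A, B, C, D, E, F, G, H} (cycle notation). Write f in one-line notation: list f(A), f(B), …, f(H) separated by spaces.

A G C B D F E H

Each element maps to the next entry in its cycle (wrapping to the front): A→A, B→G, C→C, D→B, E→D, F→F, G→E, H→H.
So the one-line form is A G C B D F E H.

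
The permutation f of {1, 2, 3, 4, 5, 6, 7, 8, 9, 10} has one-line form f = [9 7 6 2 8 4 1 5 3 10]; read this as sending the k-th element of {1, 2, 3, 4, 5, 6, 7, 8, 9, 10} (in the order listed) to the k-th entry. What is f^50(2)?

7

Tracing 2 → 7 → … returns to 2 after 7 steps, so 2 lies in a 7-cycle (1, 9, 3, 6, 4, 2, 7).
Powers repeat with period 7 on this cycle, and 50 mod 7 = 1, so f^50(2) = f^1(2).
Advancing 1 step from 2: 2 → 7.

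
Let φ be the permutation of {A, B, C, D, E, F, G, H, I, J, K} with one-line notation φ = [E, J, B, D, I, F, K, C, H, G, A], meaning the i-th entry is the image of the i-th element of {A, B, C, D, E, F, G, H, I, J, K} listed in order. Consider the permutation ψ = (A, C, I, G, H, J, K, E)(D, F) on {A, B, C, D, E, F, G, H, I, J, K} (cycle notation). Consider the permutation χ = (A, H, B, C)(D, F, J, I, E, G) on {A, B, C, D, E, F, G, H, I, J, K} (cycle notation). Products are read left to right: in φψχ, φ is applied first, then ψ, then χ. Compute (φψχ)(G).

G

Apply the permutations in order: φ(G) = K, then ψ(K) = E, then χ(E) = G. So (φψχ)(G) = G.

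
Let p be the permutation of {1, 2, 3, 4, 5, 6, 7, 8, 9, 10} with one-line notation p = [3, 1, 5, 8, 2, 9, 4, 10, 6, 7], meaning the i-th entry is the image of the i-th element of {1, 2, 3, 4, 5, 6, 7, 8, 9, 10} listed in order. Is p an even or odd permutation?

odd

In disjoint-cycle form the cycle lengths are 4, 4, 2.
A cycle of length ℓ contributes ℓ−1 transpositions, so p is a product of 3 + 3 + 1 = 7 transpositions — odd.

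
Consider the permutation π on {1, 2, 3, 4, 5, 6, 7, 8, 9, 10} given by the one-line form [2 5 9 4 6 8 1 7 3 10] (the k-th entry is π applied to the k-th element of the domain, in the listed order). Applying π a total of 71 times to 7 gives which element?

8

Tracing 7 → 1 → … returns to 7 after 6 steps, so 7 lies in a 6-cycle (1 2 5 6 8 7).
Since the cycle has length 6, π^71 acts on it the same as π^5 (71 mod 6 = 5).
Stepping 5 places around the cycle: 7 → 1 → 2 → 5 → 6 → 8.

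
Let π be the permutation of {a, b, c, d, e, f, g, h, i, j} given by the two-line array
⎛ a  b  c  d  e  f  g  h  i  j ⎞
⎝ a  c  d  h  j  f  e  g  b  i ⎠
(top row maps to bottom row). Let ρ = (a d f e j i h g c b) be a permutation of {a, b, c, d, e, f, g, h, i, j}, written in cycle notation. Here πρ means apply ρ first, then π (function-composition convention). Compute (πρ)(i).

ρ(i) = h, then π(h) = g; composing gives (πρ)(i) = g.

g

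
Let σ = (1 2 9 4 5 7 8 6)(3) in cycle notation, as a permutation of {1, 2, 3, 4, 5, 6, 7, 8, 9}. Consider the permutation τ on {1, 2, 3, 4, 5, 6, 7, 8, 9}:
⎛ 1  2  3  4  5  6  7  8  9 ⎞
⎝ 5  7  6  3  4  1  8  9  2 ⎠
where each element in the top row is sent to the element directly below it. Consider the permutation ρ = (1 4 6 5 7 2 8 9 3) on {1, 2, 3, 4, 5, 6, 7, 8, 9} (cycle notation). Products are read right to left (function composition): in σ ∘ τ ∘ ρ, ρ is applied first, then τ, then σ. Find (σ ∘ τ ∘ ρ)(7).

8

(σ ∘ τ ∘ ρ)(7) = σ(τ(ρ(7))). ρ(7) = 2, then τ(2) = 7, then σ(7) = 8, so the result is 8.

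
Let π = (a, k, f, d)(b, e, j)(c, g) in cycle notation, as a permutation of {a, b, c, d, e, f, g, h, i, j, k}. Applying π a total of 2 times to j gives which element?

e

j lies in the 3-cycle (b, e, j).
Advancing 2 steps from j: j → b → e.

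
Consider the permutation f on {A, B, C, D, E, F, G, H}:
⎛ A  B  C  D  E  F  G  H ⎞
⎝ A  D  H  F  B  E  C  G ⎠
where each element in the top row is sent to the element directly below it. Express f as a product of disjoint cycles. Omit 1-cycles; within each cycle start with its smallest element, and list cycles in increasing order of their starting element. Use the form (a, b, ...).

From B: B → D → F → E → B, closing the cycle (B, D, F, E).
Repeating from the next unused element and collecting all non-trivial cycles gives (B, D, F, E)(C, H, G).

(B, D, F, E)(C, H, G)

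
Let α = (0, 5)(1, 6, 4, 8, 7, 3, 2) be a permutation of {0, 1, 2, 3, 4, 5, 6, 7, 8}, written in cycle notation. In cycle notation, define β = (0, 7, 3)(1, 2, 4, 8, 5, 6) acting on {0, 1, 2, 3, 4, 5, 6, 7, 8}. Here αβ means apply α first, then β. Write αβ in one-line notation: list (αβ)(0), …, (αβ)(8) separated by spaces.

Chase each element through α then β: 0 → 5 → 6; 1 → 6 → 1; 2 → 1 → 2; 3 → 2 → 4; 4 → 8 → 5; 5 → 0 → 7; 6 → 4 → 8; 7 → 3 → 0; 8 → 7 → 3.
So αβ in one-line form is 6 1 2 4 5 7 8 0 3.

6 1 2 4 5 7 8 0 3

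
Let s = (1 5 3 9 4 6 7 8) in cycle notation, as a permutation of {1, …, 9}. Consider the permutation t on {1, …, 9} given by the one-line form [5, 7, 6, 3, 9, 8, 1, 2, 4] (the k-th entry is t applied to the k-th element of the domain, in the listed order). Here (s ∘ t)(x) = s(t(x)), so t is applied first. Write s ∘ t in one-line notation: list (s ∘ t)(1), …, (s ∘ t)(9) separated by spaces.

(s ∘ t)(x) = s(t(x)). Computing each image: s(t(1)) = s(5) = 3, s(t(2)) = s(7) = 8, s(t(3)) = s(6) = 7, s(t(4)) = s(3) = 9, s(t(5)) = s(9) = 4, s(t(6)) = s(8) = 1, s(t(7)) = s(1) = 5, s(t(8)) = s(2) = 2, s(t(9)) = s(4) = 6.
Hence s ∘ t = [3 8 7 9 4 1 5 2 6].

3 8 7 9 4 1 5 2 6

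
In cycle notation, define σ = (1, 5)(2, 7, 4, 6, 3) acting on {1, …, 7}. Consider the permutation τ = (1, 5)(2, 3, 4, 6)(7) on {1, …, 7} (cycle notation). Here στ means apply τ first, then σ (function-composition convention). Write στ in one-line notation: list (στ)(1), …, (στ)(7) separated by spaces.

1 2 6 3 5 7 4

(στ)(x) = σ(τ(x)). Computing each image: σ(τ(1)) = σ(5) = 1, σ(τ(2)) = σ(3) = 2, σ(τ(3)) = σ(4) = 6, σ(τ(4)) = σ(6) = 3, σ(τ(5)) = σ(1) = 5, σ(τ(6)) = σ(2) = 7, σ(τ(7)) = σ(7) = 4.
Hence στ = [1 2 6 3 5 7 4].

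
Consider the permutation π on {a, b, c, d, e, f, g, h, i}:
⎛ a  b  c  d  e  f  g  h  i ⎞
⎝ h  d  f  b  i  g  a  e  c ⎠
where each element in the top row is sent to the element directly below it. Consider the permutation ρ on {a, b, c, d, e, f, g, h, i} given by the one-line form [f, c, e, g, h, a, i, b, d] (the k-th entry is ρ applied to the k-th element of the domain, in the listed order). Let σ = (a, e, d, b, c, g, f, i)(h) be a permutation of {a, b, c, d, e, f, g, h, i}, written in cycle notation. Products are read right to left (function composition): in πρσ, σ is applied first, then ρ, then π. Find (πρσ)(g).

h

(πρσ)(g) = π(ρ(σ(g))). σ(g) = f, then ρ(f) = a, then π(a) = h, so the result is h.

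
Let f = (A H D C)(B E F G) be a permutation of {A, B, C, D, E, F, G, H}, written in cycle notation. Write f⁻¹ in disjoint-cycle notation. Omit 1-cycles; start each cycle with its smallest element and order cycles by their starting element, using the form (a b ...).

If f sends a → b within a cycle, f⁻¹ sends b → a; equivalently, reverse each cycle.
Reversing each cycle of f and rotating so the smallest element leads gives (A C D H)(B G F E).

(A C D H)(B G F E)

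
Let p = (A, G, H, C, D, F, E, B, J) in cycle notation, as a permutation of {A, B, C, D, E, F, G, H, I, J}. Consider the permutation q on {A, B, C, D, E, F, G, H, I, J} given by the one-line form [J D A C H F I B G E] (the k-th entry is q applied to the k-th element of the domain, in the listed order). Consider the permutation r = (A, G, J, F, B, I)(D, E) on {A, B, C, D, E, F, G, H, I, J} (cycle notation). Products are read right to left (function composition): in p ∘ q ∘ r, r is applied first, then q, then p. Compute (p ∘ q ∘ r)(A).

I

(p ∘ q ∘ r)(A) = p(q(r(A))). r(A) = G, then q(G) = I, then p(I) = I, so the result is I.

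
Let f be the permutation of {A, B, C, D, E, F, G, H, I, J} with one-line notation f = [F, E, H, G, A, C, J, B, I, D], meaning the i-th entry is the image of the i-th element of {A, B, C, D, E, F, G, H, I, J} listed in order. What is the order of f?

Writing f as disjoint cycles, the cycle lengths are 6, 3, 1.
The order of f is the least common multiple of its cycle lengths: lcm(6, 3) = 6.

6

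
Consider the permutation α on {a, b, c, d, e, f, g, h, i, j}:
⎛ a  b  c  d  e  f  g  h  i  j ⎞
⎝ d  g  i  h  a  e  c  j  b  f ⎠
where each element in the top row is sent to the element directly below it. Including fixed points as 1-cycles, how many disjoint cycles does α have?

2

The cycle decomposition is (a d h j f e)(b g c i), which has 2 cycles (counting 1-cycles).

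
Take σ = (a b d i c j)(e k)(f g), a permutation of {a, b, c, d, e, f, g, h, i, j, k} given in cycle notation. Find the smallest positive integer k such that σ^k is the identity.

6

The cycle type of σ is (6, 2, 2, 1).
The order of σ is the least common multiple of its cycle lengths: lcm(6, 2, 2) = 6.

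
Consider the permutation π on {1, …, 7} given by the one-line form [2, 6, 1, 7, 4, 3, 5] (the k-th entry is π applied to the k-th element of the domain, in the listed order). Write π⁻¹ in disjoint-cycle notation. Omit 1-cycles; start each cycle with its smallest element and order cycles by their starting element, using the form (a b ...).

The cycle decomposition of π is (1 2 6 3)(4 7 5).
The inverse reverses every cycle; in canonical form, π⁻¹ = (1 3 6 2)(4 5 7).

(1 3 6 2)(4 5 7)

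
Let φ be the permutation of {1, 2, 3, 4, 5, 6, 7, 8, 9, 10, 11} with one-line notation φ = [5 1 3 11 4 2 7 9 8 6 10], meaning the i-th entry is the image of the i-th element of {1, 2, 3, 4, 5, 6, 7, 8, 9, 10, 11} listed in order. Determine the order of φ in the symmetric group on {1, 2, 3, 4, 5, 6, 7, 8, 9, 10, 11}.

The disjoint-cycle form of φ has cycle lengths 7, 2, 1, 1.
The order is lcm(7, 2) = 14.

14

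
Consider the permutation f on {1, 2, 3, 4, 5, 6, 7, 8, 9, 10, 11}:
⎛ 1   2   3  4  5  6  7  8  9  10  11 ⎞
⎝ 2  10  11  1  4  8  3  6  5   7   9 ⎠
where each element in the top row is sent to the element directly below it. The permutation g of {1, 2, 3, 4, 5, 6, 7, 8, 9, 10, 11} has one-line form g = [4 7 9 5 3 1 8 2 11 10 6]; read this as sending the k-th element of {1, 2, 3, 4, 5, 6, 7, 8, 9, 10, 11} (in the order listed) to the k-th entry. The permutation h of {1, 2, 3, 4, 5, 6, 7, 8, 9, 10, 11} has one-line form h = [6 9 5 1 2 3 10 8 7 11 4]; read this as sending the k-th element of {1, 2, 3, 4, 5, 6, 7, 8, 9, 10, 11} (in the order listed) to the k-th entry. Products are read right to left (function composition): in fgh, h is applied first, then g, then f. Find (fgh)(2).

Apply the permutations in order: h(2) = 9, then g(9) = 11, then f(11) = 9. So (fgh)(2) = 9.

9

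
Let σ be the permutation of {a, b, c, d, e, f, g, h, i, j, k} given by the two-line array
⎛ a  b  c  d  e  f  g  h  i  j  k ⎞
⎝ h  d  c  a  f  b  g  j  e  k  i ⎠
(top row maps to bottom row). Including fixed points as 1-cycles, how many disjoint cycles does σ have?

The cycle decomposition is (a, h, j, k, i, e, f, b, d)(c)(g), which has 3 cycles (counting 1-cycles).

3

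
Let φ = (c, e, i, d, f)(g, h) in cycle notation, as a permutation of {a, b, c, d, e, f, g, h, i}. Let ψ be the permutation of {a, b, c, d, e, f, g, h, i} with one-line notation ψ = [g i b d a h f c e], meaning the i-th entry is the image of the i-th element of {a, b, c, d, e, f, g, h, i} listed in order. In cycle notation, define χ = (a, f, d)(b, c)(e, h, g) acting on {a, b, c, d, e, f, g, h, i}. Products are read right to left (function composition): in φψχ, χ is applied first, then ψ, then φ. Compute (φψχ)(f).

f

Apply the permutations in order: χ(f) = d, then ψ(d) = d, then φ(d) = f. So (φψχ)(f) = f.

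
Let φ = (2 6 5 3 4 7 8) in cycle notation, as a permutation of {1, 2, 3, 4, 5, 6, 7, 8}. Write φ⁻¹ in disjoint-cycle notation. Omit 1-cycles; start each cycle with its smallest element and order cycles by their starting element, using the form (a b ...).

(2 8 7 4 3 5 6)

The inverse reverses each cycle.
Reversing each cycle of φ and rotating so the smallest element leads gives (2 8 7 4 3 5 6).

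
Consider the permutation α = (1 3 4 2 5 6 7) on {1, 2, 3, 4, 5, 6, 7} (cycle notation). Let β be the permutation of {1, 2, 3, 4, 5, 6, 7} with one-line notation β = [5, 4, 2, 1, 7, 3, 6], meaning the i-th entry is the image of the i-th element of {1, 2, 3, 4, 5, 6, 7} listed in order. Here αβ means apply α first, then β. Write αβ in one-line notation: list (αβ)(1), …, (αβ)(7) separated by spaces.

For each element, apply α then β: 1 → 3 → 2; 2 → 5 → 7; 3 → 4 → 1; 4 → 2 → 4; 5 → 6 → 3; 6 → 7 → 6; 7 → 1 → 5.
So αβ in one-line form is 2 7 1 4 3 6 5.

2 7 1 4 3 6 5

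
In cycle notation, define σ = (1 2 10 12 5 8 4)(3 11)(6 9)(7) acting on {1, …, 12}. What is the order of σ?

14

The cycle type of σ is (7, 2, 2, 1).
The order is lcm(7, 2, 2) = 14.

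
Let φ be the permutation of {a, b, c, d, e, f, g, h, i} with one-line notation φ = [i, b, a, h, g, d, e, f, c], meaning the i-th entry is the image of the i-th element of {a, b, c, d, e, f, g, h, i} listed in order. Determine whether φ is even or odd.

In disjoint-cycle form the cycle lengths are 3, 3, 2, 1.
A cycle is odd iff its length is even; φ has 1 even-length cycle, so sgn(φ) = (−1)^1 and φ is odd.

odd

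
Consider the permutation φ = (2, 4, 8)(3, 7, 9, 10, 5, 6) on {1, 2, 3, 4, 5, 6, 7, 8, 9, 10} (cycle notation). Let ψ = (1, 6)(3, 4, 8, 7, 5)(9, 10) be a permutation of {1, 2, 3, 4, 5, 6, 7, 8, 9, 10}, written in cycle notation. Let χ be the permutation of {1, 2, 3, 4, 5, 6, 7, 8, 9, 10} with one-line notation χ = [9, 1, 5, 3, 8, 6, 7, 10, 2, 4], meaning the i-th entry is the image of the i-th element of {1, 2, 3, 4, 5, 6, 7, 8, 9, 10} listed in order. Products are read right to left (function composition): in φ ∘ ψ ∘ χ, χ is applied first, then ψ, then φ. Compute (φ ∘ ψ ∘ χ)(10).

2

(φ ∘ ψ ∘ χ)(10) = φ(ψ(χ(10))). χ(10) = 4, then ψ(4) = 8, then φ(8) = 2, so the result is 2.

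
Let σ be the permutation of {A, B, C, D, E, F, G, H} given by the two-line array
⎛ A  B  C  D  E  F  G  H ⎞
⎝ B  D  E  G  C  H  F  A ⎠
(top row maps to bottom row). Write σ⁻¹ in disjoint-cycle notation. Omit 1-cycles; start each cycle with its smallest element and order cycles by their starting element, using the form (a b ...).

(A H F G D B)(C E)

The cycle decomposition of σ is (A B D G F H)(C E).
The inverse reverses every cycle; in canonical form, σ⁻¹ = (A H F G D B)(C E).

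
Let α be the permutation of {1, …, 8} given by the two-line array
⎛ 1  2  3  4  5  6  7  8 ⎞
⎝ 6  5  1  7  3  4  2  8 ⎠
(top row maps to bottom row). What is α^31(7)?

Tracing 7 → 2 → … returns to 7 after 7 steps, so 7 lies in a 7-cycle (1 6 4 7 2 5 3).
Powers repeat with period 7 on this cycle, and 31 mod 7 = 3, so α^31(7) = α^3(7).
Stepping 3 places around the cycle: 7 → 2 → 5 → 3.

3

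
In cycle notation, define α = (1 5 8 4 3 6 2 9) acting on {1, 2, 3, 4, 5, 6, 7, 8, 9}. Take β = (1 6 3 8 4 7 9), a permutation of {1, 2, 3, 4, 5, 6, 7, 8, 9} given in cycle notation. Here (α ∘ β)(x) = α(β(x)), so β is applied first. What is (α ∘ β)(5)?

(α ∘ β)(5) = α(β(5)). β(5) = 5, then α(5) = 8. So (α ∘ β)(5) = 8.

8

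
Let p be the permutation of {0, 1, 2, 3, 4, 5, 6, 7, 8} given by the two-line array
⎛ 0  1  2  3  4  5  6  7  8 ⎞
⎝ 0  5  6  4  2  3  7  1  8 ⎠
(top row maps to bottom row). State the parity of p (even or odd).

even

In disjoint-cycle form the cycle lengths are 7, 1, 1.
A cycle of length ℓ contributes ℓ−1 transpositions, so p is a product of 6 transpositions — even.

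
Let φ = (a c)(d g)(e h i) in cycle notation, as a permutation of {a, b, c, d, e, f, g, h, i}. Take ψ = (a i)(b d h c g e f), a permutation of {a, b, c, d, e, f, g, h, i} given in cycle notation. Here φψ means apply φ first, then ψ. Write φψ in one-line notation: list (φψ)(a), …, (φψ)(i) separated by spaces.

For each element, apply φ then ψ: a → c → g; b → b → d; c → a → i; d → g → e; e → h → c; f → f → b; g → d → h; h → i → a; i → e → f.
So φψ in one-line form is g d i e c b h a f.

g d i e c b h a f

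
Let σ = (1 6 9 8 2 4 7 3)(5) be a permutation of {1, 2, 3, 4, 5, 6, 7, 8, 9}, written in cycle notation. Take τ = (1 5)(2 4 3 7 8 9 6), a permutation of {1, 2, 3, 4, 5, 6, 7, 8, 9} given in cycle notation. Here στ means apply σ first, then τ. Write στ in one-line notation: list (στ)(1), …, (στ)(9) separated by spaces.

2 3 5 8 1 6 7 4 9

(στ)(x) = τ(σ(x)). Computing each image: τ(σ(1)) = τ(6) = 2, τ(σ(2)) = τ(4) = 3, τ(σ(3)) = τ(1) = 5, τ(σ(4)) = τ(7) = 8, τ(σ(5)) = τ(5) = 1, τ(σ(6)) = τ(9) = 6, τ(σ(7)) = τ(3) = 7, τ(σ(8)) = τ(2) = 4, τ(σ(9)) = τ(8) = 9.
Hence στ = [2 3 5 8 1 6 7 4 9].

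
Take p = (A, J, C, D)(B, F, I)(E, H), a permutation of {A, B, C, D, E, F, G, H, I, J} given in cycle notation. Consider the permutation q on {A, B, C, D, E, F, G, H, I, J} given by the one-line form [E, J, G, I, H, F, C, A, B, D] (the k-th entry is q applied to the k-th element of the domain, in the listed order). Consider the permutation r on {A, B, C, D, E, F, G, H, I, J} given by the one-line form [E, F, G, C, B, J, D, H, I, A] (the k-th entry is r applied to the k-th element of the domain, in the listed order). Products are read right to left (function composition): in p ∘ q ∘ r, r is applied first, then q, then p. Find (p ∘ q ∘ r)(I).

Apply the permutations in order: r(I) = I, then q(I) = B, then p(B) = F. So (p ∘ q ∘ r)(I) = F.

F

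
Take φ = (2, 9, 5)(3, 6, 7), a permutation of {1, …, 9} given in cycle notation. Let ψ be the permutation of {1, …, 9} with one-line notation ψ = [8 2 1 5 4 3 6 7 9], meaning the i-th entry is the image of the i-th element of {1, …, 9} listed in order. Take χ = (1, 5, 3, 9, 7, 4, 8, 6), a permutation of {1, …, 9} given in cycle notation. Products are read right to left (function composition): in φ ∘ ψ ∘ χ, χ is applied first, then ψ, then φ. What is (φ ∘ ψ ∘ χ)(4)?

Chase 4: χ(4) = 8; ψ(8) = 7; φ(7) = 3. Hence (φ ∘ ψ ∘ χ)(4) = 3.

3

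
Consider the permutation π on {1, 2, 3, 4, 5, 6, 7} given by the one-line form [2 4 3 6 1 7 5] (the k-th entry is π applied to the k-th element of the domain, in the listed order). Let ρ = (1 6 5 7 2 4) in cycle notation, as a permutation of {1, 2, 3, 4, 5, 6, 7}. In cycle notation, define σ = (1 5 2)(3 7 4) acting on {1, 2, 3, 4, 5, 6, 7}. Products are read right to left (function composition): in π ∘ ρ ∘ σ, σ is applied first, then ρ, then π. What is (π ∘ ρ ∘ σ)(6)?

(π ∘ ρ ∘ σ)(6) = π(ρ(σ(6))). σ(6) = 6, then ρ(6) = 5, then π(5) = 1, so the result is 1.

1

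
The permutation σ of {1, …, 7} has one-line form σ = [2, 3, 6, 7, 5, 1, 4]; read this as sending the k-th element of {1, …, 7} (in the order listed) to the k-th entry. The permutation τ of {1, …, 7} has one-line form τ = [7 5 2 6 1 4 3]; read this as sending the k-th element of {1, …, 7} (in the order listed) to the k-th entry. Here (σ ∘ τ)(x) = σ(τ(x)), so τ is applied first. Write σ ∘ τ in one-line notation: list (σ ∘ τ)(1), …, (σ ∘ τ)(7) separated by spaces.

4 5 3 1 2 7 6

Chase each element through τ then σ: 1 → 7 → 4; 2 → 5 → 5; 3 → 2 → 3; 4 → 6 → 1; 5 → 1 → 2; 6 → 4 → 7; 7 → 3 → 6.
So σ ∘ τ in one-line form is 4 5 3 1 2 7 6.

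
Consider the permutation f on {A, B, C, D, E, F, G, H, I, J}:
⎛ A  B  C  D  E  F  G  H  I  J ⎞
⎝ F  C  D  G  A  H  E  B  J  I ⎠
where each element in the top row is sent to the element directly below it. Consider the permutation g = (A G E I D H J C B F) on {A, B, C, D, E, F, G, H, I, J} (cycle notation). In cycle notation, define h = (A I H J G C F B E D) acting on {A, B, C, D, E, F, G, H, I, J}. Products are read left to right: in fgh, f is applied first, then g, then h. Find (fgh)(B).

E

Chase B: f(B) = C; g(C) = B; h(B) = E. Hence (fgh)(B) = E.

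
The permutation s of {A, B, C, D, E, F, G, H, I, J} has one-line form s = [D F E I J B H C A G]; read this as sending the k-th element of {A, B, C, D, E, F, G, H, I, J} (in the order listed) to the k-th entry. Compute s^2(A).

I

Tracing A → D → … returns to A after 3 steps, so A lies in a 3-cycle (A, D, I).
Stepping 2 places around the cycle: A → D → I.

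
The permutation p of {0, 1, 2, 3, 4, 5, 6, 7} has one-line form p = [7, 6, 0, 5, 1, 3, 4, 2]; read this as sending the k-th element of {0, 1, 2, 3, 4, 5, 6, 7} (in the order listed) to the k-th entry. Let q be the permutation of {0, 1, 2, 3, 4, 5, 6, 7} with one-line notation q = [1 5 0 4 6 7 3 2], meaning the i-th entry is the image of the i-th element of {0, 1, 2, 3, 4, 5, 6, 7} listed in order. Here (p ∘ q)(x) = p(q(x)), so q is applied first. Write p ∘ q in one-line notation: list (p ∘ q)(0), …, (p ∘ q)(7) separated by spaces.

For each element, apply q then p: 0 → 1 → 6; 1 → 5 → 3; 2 → 0 → 7; 3 → 4 → 1; 4 → 6 → 4; 5 → 7 → 2; 6 → 3 → 5; 7 → 2 → 0.
So p ∘ q in one-line form is 6 3 7 1 4 2 5 0.

6 3 7 1 4 2 5 0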